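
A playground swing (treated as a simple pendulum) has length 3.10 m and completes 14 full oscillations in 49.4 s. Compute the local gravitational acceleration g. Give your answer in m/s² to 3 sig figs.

9.83 m/s²

T = 49.4/14 = 3.529 s.
From T = 2π√(L/g), g = 4π²L/T² = 4π² × 3.10/3.529² = 9.83 m/s².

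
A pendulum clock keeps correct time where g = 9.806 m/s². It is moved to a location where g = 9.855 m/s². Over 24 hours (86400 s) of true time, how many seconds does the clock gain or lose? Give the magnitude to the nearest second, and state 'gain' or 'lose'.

gain 216 s

The clock's period scales as T ∝ 1/√g, so T'/T = √(9.806/9.855) = 0.997511.
In 86400 s of true time the clock registers 86400/0.997511 = 86615.6 s, so it gains 216 s.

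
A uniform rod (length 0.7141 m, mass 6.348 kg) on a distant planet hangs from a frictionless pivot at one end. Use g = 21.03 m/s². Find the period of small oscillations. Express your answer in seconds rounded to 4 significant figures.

0.9454 s

For a physical pendulum T = 2π√(I/(mgd)), with d = 0.35705 m from pivot to centre of mass.
I_cm = mL²/12 = 6.348 × 0.7141²/12 = 0.26976 kg·m²; I = I_cm + md² = 0.26976 + 6.348 × 0.35705² = 1.0790 kg·m².
T = 2π√(1.0790/(6.348 × 21.03 × 0.35705)) = 0.9454 s.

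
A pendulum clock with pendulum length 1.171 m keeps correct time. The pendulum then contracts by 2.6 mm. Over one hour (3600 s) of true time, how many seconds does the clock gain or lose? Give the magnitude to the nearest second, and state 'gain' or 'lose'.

T ∝ √L, so T'/T = √(1.16840/1.171) = 0.998889.
In 3600 s of true time the clock registers 3600/0.998889 = 3604.0 s, so it gains 4 s.

gain 4 s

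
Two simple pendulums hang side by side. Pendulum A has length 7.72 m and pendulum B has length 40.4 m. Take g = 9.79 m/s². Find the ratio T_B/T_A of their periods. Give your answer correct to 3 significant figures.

T ∝ √L, so T_B/T_A = √(L_B/L_A) = √(40.4/7.72) = 2.29.

2.29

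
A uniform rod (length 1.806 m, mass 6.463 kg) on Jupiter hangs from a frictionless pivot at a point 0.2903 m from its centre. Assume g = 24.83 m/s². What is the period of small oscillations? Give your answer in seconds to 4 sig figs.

For a physical pendulum T = 2π√(I/(mgd)), with d = 0.29030 m from pivot to centre of mass.
I_cm = mL²/12 = 6.463 × 1.806²/12 = 1.7567 kg·m²; I = I_cm + md² = 1.7567 + 6.463 × 0.29030² = 2.3013 kg·m².
T = 2π√(2.3013/(6.463 × 24.83 × 0.29030)) = 1.396 s.

1.396 s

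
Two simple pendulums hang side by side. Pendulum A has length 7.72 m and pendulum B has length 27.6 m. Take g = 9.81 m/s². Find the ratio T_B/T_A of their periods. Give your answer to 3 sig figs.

T ∝ √L, so T_B/T_A = √(L_B/L_A) = √(27.6/7.72) = 1.89.

1.89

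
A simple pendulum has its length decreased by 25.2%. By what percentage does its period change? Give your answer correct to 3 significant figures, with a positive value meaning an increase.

-13.5%

T ∝ √L, so T'/T = √(0.7480) = 0.8649.
Percentage change in T = (0.8649 − 1) × 100% = -13.5%.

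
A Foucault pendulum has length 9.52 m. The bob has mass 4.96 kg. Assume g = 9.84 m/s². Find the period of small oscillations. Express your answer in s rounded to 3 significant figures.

T = 2π√(L/g) = 2π√(9.52/9.84) = 2π × 0.9836 = 6.18 s.

6.18 s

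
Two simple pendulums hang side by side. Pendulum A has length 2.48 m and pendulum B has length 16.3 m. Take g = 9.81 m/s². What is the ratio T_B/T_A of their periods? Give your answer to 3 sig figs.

2.56

T ∝ √L, so T_B/T_A = √(L_B/L_A) = √(16.3/2.48) = 2.56.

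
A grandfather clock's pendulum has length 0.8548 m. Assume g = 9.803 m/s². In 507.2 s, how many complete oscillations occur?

273

T = 2π√(L/g) = 2π√(0.8548/9.803) = 1.8554 s.
Number of complete oscillations = ⌊507.2/1.8554⌋ = ⌊273.37⌋ = 273.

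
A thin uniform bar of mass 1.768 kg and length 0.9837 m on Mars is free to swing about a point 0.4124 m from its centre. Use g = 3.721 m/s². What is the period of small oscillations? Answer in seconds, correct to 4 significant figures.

2.540 s

For a physical pendulum T = 2π√(I/(mgd)), with d = 0.41240 m from pivot to centre of mass.
I_cm = mL²/12 = 1.768 × 0.9837²/12 = 0.14257 kg·m²; I = I_cm + md² = 0.14257 + 1.768 × 0.41240² = 0.44326 kg·m².
T = 2π√(0.44326/(1.768 × 3.721 × 0.41240)) = 2.540 s.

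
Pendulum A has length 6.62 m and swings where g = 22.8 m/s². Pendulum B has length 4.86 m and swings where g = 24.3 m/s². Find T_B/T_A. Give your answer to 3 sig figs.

0.830

T = 2π√(L/g), so T_B/T_A = √((L_B/g_B)/(L_A/g_A)) = √((4.86/24.3)/(6.62/22.8)) = 0.830.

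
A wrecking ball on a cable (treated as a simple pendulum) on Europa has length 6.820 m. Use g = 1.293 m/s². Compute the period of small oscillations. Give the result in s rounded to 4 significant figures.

14.43 s

T = 2π√(L/g) = 2π√(6.820/1.293) = 2π × 2.2966 = 14.43 s.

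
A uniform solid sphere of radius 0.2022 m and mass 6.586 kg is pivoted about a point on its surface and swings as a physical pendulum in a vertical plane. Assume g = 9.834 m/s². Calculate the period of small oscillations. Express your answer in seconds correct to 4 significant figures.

I_cm = (2/5)mr² = 0.10771 kg·m². The pivot is at distance d = 0.2022 m from the centre of mass.
By the parallel-axis theorem, I = I_cm + md² = 0.10771 + 0.26927 = 0.37697 kg·m².
T = 2π√(I/(mgd)) = 2π√(0.37697/(6.586 × 9.834 × 0.2022)) = 1.066 s.

1.066 s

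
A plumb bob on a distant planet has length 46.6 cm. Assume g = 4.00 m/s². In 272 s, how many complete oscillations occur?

126

T = 2π√(L/g) = 2π√(0.466/4.00) = 2.145 s.
Number of complete oscillations = ⌊272/2.145⌋ = ⌊126.8⌋ = 126.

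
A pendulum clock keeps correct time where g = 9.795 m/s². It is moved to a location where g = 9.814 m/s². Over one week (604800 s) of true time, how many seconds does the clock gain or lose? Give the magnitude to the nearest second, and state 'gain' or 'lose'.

The clock's period scales as T ∝ 1/√g, so T'/T = √(9.795/9.814) = 0.999032.
In 604800 s of true time the clock registers 604800/0.999032 = 605386.3 s, so it gains 586 s.

gain 586 s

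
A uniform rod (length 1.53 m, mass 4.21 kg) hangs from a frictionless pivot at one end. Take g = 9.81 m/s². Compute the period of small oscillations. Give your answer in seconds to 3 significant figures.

For a physical pendulum T = 2π√(I/(mgd)), with d = 0.7650 m from pivot to centre of mass.
I_cm = mL²/12 = 4.21 × 1.53²/12 = 0.8213 kg·m²; I = I_cm + md² = 0.8213 + 4.21 × 0.7650² = 3.285 kg·m².
T = 2π√(3.285/(4.21 × 9.81 × 0.7650)) = 2.03 s.

2.03 s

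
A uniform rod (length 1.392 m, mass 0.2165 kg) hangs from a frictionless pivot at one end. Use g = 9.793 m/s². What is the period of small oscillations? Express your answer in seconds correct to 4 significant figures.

For a physical pendulum T = 2π√(I/(mgd)), with d = 0.69600 m from pivot to centre of mass.
I_cm = mL²/12 = 0.2165 × 1.392²/12 = 0.034959 kg·m²; I = I_cm + md² = 0.034959 + 0.2165 × 0.69600² = 0.13983 kg·m².
T = 2π√(0.13983/(0.2165 × 9.793 × 0.69600)) = 1.934 s.

1.934 s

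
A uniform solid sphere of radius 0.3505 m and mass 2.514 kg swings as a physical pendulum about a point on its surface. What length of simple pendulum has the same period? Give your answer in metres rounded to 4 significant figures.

The equivalent simple-pendulum length is L_eq = I/(md), where I is about the pivot and d = 0.35050 m.
I_cm = (2/5)mR² = 0.12354 kg·m², so I = I_cm + md² = 0.12354 + 0.30885 = 0.43238 kg·m².
L_eq = 0.43238/(2.514 × 0.35050) = 0.4907 m.

0.4907 m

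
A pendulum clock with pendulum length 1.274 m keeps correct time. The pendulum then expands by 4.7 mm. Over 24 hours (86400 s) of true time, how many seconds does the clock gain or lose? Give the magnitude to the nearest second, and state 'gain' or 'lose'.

T ∝ √L, so T'/T = √(1.27870/1.274) = 1.00184.
In 86400 s of true time the clock registers 86400/1.00184 = 86241.1 s, so it loses 159 s.

lose 159 s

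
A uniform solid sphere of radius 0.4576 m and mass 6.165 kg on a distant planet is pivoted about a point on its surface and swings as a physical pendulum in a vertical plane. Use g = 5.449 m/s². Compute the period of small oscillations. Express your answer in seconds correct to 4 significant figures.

2.154 s

I_cm = (2/5)mr² = 0.51637 kg·m². The pivot is at distance d = 0.4576 m from the centre of mass.
By the parallel-axis theorem, I = I_cm + md² = 0.51637 + 1.2909 = 1.8073 kg·m².
T = 2π√(I/(mgd)) = 2π√(1.8073/(6.165 × 5.449 × 0.4576)) = 2.154 s.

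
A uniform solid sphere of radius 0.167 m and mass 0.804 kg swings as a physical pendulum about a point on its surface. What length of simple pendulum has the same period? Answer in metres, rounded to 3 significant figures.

The equivalent simple-pendulum length is L_eq = I/(md), where I is about the pivot and d = 0.1670 m.
I_cm = (2/5)mR² = 0.008969 kg·m², so I = I_cm + md² = 0.008969 + 0.02242 = 0.03139 kg·m².
L_eq = 0.03139/(0.804 × 0.1670) = 0.234 m.

0.234 m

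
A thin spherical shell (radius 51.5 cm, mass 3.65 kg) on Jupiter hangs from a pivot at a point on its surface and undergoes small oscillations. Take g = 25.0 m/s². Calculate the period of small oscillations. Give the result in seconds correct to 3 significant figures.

1.16 s

I_cm = (2/3)mr² = 0.6454 kg·m². The pivot is at distance d = 0.515 m from the centre of mass.
By the parallel-axis theorem, I = I_cm + md² = 0.6454 + 0.9681 = 1.613 kg·m².
T = 2π√(I/(mgd)) = 2π√(1.613/(3.65 × 25.0 × 0.515)) = 1.16 s.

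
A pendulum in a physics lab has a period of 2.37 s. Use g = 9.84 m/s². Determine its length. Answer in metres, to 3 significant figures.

1.40 m

From T = 2π√(L/g), L = gT²/(4π²) = 9.84 × 2.370²/(4π²) = 1.40 m.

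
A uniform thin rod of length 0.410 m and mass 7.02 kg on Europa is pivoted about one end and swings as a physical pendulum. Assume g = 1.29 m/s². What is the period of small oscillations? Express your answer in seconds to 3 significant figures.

For a physical pendulum T = 2π√(I/(mgd)), with d = 0.2050 m from pivot to centre of mass.
I_cm = mL²/12 = 7.02 × 0.410²/12 = 0.09834 kg·m²; I = I_cm + md² = 0.09834 + 7.02 × 0.2050² = 0.3934 kg·m².
T = 2π√(0.3934/(7.02 × 1.29 × 0.2050)) = 2.89 s.

2.89 s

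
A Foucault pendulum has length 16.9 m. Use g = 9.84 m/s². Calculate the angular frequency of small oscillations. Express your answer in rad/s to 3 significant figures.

ω = √(g/L) = √(9.84/16.9) = 0.763 rad/s.

0.763 rad/s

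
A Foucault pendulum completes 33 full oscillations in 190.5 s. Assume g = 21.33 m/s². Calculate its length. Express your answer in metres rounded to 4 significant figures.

18.01 m

T = 190.5/33 = 5.7727 s.
From T = 2π√(L/g), L = gT²/(4π²) = 21.33 × 5.7727²/(4π²) = 18.01 m.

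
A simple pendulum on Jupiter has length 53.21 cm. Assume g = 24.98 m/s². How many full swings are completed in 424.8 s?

T = 2π√(L/g) = 2π√(0.5321/24.98) = 0.91702 s.
Number of complete oscillations = ⌊424.8/0.91702⌋ = ⌊463.24⌋ = 463.

463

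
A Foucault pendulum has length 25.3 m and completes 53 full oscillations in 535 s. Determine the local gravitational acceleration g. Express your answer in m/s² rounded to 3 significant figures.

T = 535/53 = 10.09 s.
From T = 2π√(L/g), g = 4π²L/T² = 4π² × 25.3/10.09² = 9.80 m/s².

9.80 m/s²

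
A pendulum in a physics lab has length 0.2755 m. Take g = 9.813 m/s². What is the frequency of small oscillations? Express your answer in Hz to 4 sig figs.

0.9499 Hz

T = 2π√(L/g) = 2π√(0.2755/9.813) = 1.0528 s, so f = 1/T = 0.9499 Hz.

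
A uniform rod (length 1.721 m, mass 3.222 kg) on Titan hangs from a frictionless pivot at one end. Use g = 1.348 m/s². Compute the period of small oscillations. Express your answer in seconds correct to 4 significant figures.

For a physical pendulum T = 2π√(I/(mgd)), with d = 0.86050 m from pivot to centre of mass.
I_cm = mL²/12 = 3.222 × 1.721²/12 = 0.79525 kg·m²; I = I_cm + md² = 0.79525 + 3.222 × 0.86050² = 3.1810 kg·m².
T = 2π√(3.1810/(3.222 × 1.348 × 0.86050)) = 5.797 s.

5.797 s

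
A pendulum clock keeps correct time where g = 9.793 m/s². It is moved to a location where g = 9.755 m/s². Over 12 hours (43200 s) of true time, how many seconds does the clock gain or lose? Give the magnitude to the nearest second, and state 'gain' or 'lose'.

The clock's period scales as T ∝ 1/√g, so T'/T = √(9.793/9.755) = 1.00195.
In 43200 s of true time the clock registers 43200/1.00195 = 43116.1 s, so it loses 84 s.

lose 84 s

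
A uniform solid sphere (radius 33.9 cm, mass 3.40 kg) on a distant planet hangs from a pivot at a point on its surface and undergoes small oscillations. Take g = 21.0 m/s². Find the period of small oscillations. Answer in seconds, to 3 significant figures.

0.945 s

I_cm = (2/5)mr² = 0.1563 kg·m². The pivot is at distance d = 0.339 m from the centre of mass.
By the parallel-axis theorem, I = I_cm + md² = 0.1563 + 0.3907 = 0.5470 kg·m².
T = 2π√(I/(mgd)) = 2π√(0.5470/(3.40 × 21.0 × 0.339)) = 0.945 s.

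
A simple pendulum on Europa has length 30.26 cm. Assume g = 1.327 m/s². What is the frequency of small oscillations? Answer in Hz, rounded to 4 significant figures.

0.3333 Hz

T = 2π√(L/g) = 2π√(0.3026/1.327) = 3.0004 s, so f = 1/T = 0.3333 Hz.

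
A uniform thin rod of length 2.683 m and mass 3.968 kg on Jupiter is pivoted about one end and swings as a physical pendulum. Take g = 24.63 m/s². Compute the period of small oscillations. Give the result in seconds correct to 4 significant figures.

For a physical pendulum T = 2π√(I/(mgd)), with d = 1.3415 m from pivot to centre of mass.
I_cm = mL²/12 = 3.968 × 2.683²/12 = 2.3803 kg·m²; I = I_cm + md² = 2.3803 + 3.968 × 1.3415² = 9.5212 kg·m².
T = 2π√(9.5212/(3.968 × 24.63 × 1.3415)) = 1.693 s.

1.693 s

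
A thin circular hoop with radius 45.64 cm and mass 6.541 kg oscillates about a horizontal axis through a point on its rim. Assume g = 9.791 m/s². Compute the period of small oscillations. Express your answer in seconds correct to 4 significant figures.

1.918 s

I_cm = mr² = 1.3625 kg·m². The pivot is at distance d = 0.4564 m from the centre of mass.
By the parallel-axis theorem, I = I_cm + md² = 1.3625 + 1.3625 = 2.7250 kg·m².
T = 2π√(I/(mgd)) = 2π√(2.7250/(6.541 × 9.791 × 0.4564)) = 1.918 s.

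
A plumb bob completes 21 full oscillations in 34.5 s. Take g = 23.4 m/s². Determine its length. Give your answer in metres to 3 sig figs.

T = 34.5/21 = 1.643 s.
From T = 2π√(L/g), L = gT²/(4π²) = 23.4 × 1.643²/(4π²) = 1.60 m.

1.60 m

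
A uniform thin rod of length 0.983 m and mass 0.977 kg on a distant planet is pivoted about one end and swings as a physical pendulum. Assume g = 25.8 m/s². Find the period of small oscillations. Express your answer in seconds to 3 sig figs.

For a physical pendulum T = 2π√(I/(mgd)), with d = 0.4915 m from pivot to centre of mass.
I_cm = mL²/12 = 0.977 × 0.983²/12 = 0.07867 kg·m²; I = I_cm + md² = 0.07867 + 0.977 × 0.4915² = 0.3147 kg·m².
T = 2π√(0.3147/(0.977 × 25.8 × 0.4915)) = 1.00 s.

1.00 s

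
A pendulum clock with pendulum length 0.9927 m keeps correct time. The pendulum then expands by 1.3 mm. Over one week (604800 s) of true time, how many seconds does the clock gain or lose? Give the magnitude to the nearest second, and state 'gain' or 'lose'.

lose 396 s

T ∝ √L, so T'/T = √(0.99400/0.9927) = 1.00065.
In 604800 s of true time the clock registers 604800/1.00065 = 604404.4 s, so it loses 396 s.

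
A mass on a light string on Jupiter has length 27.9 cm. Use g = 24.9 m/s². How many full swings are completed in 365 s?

548

T = 2π√(L/g) = 2π√(0.279/24.9) = 0.6651 s.
Number of complete oscillations = ⌊365/0.6651⌋ = ⌊548.8⌋ = 548.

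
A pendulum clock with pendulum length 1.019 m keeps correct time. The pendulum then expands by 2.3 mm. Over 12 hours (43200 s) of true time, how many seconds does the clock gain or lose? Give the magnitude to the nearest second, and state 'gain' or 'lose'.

lose 49 s

T ∝ √L, so T'/T = √(1.02130/1.019) = 1.00113.
In 43200 s of true time the clock registers 43200/1.00113 = 43151.3 s, so it loses 49 s.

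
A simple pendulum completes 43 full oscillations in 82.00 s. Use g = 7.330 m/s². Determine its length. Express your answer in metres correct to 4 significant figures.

0.6752 m

T = 82.00/43 = 1.9070 s.
From T = 2π√(L/g), L = gT²/(4π²) = 7.330 × 1.9070²/(4π²) = 0.6752 m.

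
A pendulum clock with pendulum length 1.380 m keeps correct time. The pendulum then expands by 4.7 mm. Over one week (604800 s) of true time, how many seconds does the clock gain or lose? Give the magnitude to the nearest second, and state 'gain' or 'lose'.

lose 1027 s

T ∝ √L, so T'/T = √(1.38470/1.380) = 1.00170.
In 604800 s of true time the clock registers 604800/1.00170 = 603772.7 s, so it loses 1027 s.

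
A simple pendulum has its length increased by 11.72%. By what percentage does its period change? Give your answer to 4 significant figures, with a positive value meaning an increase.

T ∝ √L, so T'/T = √(1.1172) = 1.0570.
Percentage change in T = (1.0570 − 1) × 100% = 5.698%.

5.698%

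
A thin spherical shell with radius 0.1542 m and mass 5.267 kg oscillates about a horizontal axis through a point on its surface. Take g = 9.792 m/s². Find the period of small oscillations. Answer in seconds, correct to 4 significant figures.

1.018 s

I_cm = (2/3)mr² = 0.083491 kg·m². The pivot is at distance d = 0.1542 m from the centre of mass.
By the parallel-axis theorem, I = I_cm + md² = 0.083491 + 0.12524 = 0.20873 kg·m².
T = 2π√(I/(mgd)) = 2π√(0.20873/(5.267 × 9.792 × 0.1542)) = 1.018 s.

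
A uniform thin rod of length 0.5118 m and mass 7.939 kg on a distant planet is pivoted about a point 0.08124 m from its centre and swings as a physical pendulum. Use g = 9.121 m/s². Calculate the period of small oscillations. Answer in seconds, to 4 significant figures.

For a physical pendulum T = 2π√(I/(mgd)), with d = 0.081240 m from pivot to centre of mass.
I_cm = mL²/12 = 7.939 × 0.5118²/12 = 0.17329 kg·m²; I = I_cm + md² = 0.17329 + 7.939 × 0.081240² = 0.22569 kg·m².
T = 2π√(0.22569/(7.939 × 9.121 × 0.081240)) = 1.231 s.

1.231 s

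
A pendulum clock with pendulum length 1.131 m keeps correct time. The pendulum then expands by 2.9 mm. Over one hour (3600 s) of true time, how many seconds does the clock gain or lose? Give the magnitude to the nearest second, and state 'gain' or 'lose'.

T ∝ √L, so T'/T = √(1.13390/1.131) = 1.00128.
In 3600 s of true time the clock registers 3600/1.00128 = 3595.4 s, so it loses 5 s.

lose 5 s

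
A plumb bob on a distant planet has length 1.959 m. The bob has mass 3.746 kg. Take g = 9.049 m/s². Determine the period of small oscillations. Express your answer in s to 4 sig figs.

2.923 s

T = 2π√(L/g) = 2π√(1.959/9.049) = 2π × 0.46528 = 2.923 s.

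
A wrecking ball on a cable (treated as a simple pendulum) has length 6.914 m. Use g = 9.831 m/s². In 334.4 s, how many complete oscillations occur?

63

T = 2π√(L/g) = 2π√(6.914/9.831) = 5.2692 s.
Number of complete oscillations = ⌊334.4/5.2692⌋ = ⌊63.463⌋ = 63.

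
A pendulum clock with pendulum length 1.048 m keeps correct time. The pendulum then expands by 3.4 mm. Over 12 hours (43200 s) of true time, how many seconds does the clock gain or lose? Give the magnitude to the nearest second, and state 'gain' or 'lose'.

T ∝ √L, so T'/T = √(1.05140/1.048) = 1.00162.
In 43200 s of true time the clock registers 43200/1.00162 = 43130.1 s, so it loses 70 s.

lose 70 s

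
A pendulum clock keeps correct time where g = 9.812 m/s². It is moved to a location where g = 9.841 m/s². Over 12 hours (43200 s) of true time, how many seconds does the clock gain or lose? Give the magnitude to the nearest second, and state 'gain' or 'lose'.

The clock's period scales as T ∝ 1/√g, so T'/T = √(9.812/9.841) = 0.998525.
In 43200 s of true time the clock registers 43200/0.998525 = 43263.8 s, so it gains 64 s.

gain 64 s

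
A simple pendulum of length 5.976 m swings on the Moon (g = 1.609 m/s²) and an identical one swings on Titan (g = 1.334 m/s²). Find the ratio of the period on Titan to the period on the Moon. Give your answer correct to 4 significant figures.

1.098

T ∝ 1/√g, so T₂/T₁ = √(g₁/g₂) = √(1.609/1.334) = 1.098.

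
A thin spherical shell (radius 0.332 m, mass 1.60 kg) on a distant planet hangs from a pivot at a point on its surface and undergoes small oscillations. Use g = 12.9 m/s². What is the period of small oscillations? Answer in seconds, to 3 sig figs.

I_cm = (2/3)mr² = 0.1176 kg·m². The pivot is at distance d = 0.332 m from the centre of mass.
By the parallel-axis theorem, I = I_cm + md² = 0.1176 + 0.1764 = 0.2939 kg·m².
T = 2π√(I/(mgd)) = 2π√(0.2939/(1.60 × 12.9 × 0.332)) = 1.30 s.

1.30 s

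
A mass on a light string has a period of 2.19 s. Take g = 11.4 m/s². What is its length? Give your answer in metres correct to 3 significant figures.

From T = 2π√(L/g), L = gT²/(4π²) = 11.4 × 2.190²/(4π²) = 1.38 m.

1.38 m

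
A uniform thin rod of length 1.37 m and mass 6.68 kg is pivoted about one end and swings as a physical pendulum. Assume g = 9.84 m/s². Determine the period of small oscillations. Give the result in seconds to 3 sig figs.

1.91 s

For a physical pendulum T = 2π√(I/(mgd)), with d = 0.6850 m from pivot to centre of mass.
I_cm = mL²/12 = 6.68 × 1.37²/12 = 1.045 kg·m²; I = I_cm + md² = 1.045 + 6.68 × 0.6850² = 4.179 kg·m².
T = 2π√(4.179/(6.68 × 9.84 × 0.6850)) = 1.91 s.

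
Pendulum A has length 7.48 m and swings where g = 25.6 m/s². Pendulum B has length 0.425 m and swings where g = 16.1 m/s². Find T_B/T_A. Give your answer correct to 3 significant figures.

0.301

T = 2π√(L/g), so T_B/T_A = √((L_B/g_B)/(L_A/g_A)) = √((0.425/16.1)/(7.48/25.6)) = 0.301.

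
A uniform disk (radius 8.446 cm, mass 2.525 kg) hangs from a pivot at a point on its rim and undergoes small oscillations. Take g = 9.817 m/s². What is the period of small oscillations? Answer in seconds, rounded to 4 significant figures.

I_cm = ½mr² = 0.0090060 kg·m². The pivot is at distance d = 0.08446 m from the centre of mass.
By the parallel-axis theorem, I = I_cm + md² = 0.0090060 + 0.018012 = 0.027018 kg·m².
T = 2π√(I/(mgd)) = 2π√(0.027018/(2.525 × 9.817 × 0.08446)) = 0.7138 s.

0.7138 s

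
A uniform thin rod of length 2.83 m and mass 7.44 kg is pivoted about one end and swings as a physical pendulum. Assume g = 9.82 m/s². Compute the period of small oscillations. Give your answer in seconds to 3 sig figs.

For a physical pendulum T = 2π√(I/(mgd)), with d = 1.415 m from pivot to centre of mass.
I_cm = mL²/12 = 7.44 × 2.83²/12 = 4.966 kg·m²; I = I_cm + md² = 4.966 + 7.44 × 1.415² = 19.86 kg·m².
T = 2π√(19.86/(7.44 × 9.82 × 1.415)) = 2.75 s.

2.75 s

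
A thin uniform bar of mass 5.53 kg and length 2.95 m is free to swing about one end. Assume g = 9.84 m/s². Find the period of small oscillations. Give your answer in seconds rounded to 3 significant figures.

2.81 s

For a physical pendulum T = 2π√(I/(mgd)), with d = 1.475 m from pivot to centre of mass.
I_cm = mL²/12 = 5.53 × 2.95²/12 = 4.010 kg·m²; I = I_cm + md² = 4.010 + 5.53 × 1.475² = 16.04 kg·m².
T = 2π√(16.04/(5.53 × 9.84 × 1.475)) = 2.81 s.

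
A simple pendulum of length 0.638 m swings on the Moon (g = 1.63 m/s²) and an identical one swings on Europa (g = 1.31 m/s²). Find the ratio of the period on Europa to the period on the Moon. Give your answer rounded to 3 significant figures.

1.12

T ∝ 1/√g, so T₂/T₁ = √(g₁/g₂) = √(1.63/1.31) = 1.12.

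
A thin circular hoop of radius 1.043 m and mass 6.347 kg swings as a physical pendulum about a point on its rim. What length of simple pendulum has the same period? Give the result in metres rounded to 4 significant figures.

2.086 m

The equivalent simple-pendulum length is L_eq = I/(md), where I is about the pivot and d = 1.0430 m.
I_cm = mR² = 6.9046 kg·m², so I = I_cm + md² = 6.9046 + 6.9046 = 13.809 kg·m².
L_eq = 13.809/(6.347 × 1.0430) = 2.086 m.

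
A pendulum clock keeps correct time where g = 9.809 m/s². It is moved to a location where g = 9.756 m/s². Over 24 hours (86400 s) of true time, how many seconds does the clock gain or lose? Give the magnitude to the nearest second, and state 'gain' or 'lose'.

The clock's period scales as T ∝ 1/√g, so T'/T = √(9.809/9.756) = 1.00271.
In 86400 s of true time the clock registers 86400/1.00271 = 86166.3 s, so it loses 234 s.

lose 234 s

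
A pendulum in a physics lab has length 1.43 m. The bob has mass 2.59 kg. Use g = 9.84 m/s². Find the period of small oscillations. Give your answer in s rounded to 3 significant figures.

2.40 s

T = 2π√(L/g) = 2π√(1.43/9.84) = 2π × 0.3812 = 2.40 s.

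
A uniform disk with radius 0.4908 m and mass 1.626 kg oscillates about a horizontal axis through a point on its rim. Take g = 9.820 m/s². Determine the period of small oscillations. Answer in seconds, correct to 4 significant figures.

I_cm = ½mr² = 0.19584 kg·m². The pivot is at distance d = 0.4908 m from the centre of mass.
By the parallel-axis theorem, I = I_cm + md² = 0.19584 + 0.39168 = 0.58752 kg·m².
T = 2π√(I/(mgd)) = 2π√(0.58752/(1.626 × 9.820 × 0.4908)) = 1.720 s.

1.720 s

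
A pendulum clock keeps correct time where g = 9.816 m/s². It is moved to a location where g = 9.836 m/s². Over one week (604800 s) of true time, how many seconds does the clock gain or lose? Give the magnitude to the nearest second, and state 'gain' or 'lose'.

gain 616 s

The clock's period scales as T ∝ 1/√g, so T'/T = √(9.816/9.836) = 0.998983.
In 604800 s of true time the clock registers 604800/0.998983 = 605415.8 s, so it gains 616 s.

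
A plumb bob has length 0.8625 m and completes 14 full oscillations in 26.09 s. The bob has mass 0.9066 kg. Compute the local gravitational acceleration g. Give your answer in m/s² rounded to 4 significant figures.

T = 26.09/14 = 1.8636 s.
From T = 2π√(L/g), g = 4π²L/T² = 4π² × 0.8625/1.8636² = 9.805 m/s².

9.805 m/s²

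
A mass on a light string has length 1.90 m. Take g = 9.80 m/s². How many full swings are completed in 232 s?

83

T = 2π√(L/g) = 2π√(1.90/9.80) = 2.767 s.
Number of complete oscillations = ⌊232/2.767⌋ = ⌊83.86⌋ = 83.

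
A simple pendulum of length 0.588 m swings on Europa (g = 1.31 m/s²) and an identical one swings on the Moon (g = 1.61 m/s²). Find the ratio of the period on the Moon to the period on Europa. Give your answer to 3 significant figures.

T ∝ 1/√g, so T₂/T₁ = √(g₁/g₂) = √(1.31/1.61) = 0.902.

0.902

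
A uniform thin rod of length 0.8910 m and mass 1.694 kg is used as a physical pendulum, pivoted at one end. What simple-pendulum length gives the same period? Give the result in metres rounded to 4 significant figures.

The equivalent simple-pendulum length is L_eq = I/(md), where I is about the pivot and d = 0.44550 m.
I_cm = (1/12)mL² = 0.11207 kg·m², so I = I_cm + md² = 0.11207 + 0.33621 = 0.44828 kg·m².
L_eq = 0.44828/(1.694 × 0.44550) = 0.5940 m.

0.5940 m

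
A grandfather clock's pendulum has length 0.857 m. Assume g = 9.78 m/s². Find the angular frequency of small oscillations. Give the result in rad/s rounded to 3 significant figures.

ω = √(g/L) = √(9.78/0.857) = 3.38 rad/s.

3.38 rad/s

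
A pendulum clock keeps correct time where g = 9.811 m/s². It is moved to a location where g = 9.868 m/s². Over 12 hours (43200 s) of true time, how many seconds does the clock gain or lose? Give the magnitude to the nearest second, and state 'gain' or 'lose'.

The clock's period scales as T ∝ 1/√g, so T'/T = √(9.811/9.868) = 0.997108.
In 43200 s of true time the clock registers 43200/0.997108 = 43325.3 s, so it gains 125 s.

gain 125 s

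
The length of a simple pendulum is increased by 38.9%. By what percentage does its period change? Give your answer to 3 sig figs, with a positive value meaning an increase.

17.9%

T ∝ √L, so T'/T = √(1.389) = 1.179.
Percentage change in T = (1.179 − 1) × 100% = 17.9%.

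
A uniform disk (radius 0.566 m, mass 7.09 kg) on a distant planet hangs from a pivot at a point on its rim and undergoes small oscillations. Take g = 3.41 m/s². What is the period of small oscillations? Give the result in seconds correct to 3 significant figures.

I_cm = ½mr² = 1.136 kg·m². The pivot is at distance d = 0.566 m from the centre of mass.
By the parallel-axis theorem, I = I_cm + md² = 1.136 + 2.271 = 3.407 kg·m².
T = 2π√(I/(mgd)) = 2π√(3.407/(7.09 × 3.41 × 0.566)) = 3.14 s.

3.14 s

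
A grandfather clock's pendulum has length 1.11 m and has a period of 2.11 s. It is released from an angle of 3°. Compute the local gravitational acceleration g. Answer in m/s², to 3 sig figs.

9.84 m/s²

From T = 2π√(L/g), g = 4π²L/T² = 4π² × 1.11/2.110² = 9.84 m/s².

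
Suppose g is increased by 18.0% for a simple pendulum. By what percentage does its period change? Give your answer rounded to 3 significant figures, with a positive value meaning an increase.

T ∝ 1/√g, so T'/T = 1/√(1.180) = 0.9206.
Percentage change in T = (0.9206 − 1) × 100% = -7.94%.

-7.94%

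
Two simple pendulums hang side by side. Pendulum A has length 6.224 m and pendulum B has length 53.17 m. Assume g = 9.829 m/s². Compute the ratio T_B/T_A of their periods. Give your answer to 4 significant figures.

T ∝ √L, so T_B/T_A = √(L_B/L_A) = √(53.17/6.224) = 2.923.

2.923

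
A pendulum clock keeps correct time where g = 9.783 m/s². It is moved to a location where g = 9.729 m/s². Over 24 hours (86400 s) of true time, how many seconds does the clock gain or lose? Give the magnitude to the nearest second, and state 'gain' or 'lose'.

The clock's period scales as T ∝ 1/√g, so T'/T = √(9.783/9.729) = 1.00277.
In 86400 s of true time the clock registers 86400/1.00277 = 86161.2 s, so it loses 239 s.

lose 239 s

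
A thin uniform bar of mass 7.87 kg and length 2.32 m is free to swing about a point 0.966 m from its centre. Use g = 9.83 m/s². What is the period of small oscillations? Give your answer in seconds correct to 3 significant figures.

2.40 s

For a physical pendulum T = 2π√(I/(mgd)), with d = 0.9660 m from pivot to centre of mass.
I_cm = mL²/12 = 7.87 × 2.32²/12 = 3.530 kg·m²; I = I_cm + md² = 3.530 + 7.87 × 0.9660² = 10.87 kg·m².
T = 2π√(10.87/(7.87 × 9.83 × 0.9660)) = 2.40 s.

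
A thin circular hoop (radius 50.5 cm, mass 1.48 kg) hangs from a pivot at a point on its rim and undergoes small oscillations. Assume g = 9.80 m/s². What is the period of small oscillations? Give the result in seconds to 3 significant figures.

2.02 s

I_cm = mr² = 0.3774 kg·m². The pivot is at distance d = 0.505 m from the centre of mass.
By the parallel-axis theorem, I = I_cm + md² = 0.3774 + 0.3774 = 0.7549 kg·m².
T = 2π√(I/(mgd)) = 2π√(0.7549/(1.48 × 9.80 × 0.505)) = 2.02 s.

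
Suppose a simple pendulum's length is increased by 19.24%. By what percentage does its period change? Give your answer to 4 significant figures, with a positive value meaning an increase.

9.197%

T ∝ √L, so T'/T = √(1.1924) = 1.0920.
Percentage change in T = (1.0920 − 1) × 100% = 9.197%.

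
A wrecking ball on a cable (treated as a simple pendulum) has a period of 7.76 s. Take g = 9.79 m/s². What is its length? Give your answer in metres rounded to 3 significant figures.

14.9 m

From T = 2π√(L/g), L = gT²/(4π²) = 9.79 × 7.760²/(4π²) = 14.9 m.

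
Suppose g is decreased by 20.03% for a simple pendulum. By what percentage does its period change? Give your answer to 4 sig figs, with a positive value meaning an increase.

T ∝ 1/√g, so T'/T = 1/√(0.79970) = 1.1182.
Percentage change in T = (1.1182 − 1) × 100% = 11.82%.

11.82%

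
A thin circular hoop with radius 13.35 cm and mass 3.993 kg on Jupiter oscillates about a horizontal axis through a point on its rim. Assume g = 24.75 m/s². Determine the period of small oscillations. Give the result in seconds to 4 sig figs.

0.6526 s

I_cm = mr² = 0.071164 kg·m². The pivot is at distance d = 0.1335 m from the centre of mass.
By the parallel-axis theorem, I = I_cm + md² = 0.071164 + 0.071164 = 0.14233 kg·m².
T = 2π√(I/(mgd)) = 2π√(0.14233/(3.993 × 24.75 × 0.1335)) = 0.6526 s.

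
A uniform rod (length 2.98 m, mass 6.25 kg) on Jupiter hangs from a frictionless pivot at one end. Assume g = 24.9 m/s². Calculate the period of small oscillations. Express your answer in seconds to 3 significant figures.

For a physical pendulum T = 2π√(I/(mgd)), with d = 1.490 m from pivot to centre of mass.
I_cm = mL²/12 = 6.25 × 2.98²/12 = 4.625 kg·m²; I = I_cm + md² = 4.625 + 6.25 × 1.490² = 18.50 kg·m².
T = 2π√(18.50/(6.25 × 24.9 × 1.490)) = 1.77 s.

1.77 s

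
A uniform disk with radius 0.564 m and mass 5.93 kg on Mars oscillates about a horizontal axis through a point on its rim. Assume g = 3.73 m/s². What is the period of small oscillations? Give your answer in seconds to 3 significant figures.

I_cm = ½mr² = 0.9432 kg·m². The pivot is at distance d = 0.564 m from the centre of mass.
By the parallel-axis theorem, I = I_cm + md² = 0.9432 + 1.886 = 2.829 kg·m².
T = 2π√(I/(mgd)) = 2π√(2.829/(5.93 × 3.73 × 0.564)) = 2.99 s.

2.99 s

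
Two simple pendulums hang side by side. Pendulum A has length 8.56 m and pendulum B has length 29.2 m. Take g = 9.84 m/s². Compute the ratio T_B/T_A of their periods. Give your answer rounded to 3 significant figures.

1.85

T ∝ √L, so T_B/T_A = √(L_B/L_A) = √(29.2/8.56) = 1.85.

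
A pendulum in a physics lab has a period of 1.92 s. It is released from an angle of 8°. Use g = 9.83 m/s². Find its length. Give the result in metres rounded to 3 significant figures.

0.918 m

From T = 2π√(L/g), L = gT²/(4π²) = 9.83 × 1.920²/(4π²) = 0.918 m.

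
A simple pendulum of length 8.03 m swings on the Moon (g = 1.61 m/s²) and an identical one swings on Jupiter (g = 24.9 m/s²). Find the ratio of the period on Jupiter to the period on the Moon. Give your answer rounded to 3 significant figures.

0.254

T ∝ 1/√g, so T₂/T₁ = √(g₁/g₂) = √(1.61/24.9) = 0.254.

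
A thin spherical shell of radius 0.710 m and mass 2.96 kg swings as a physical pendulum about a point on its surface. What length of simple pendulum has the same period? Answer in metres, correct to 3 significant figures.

The equivalent simple-pendulum length is L_eq = I/(md), where I is about the pivot and d = 0.7100 m.
I_cm = (2/3)mR² = 0.9948 kg·m², so I = I_cm + md² = 0.9948 + 1.492 = 2.487 kg·m².
L_eq = 2.487/(2.96 × 0.7100) = 1.18 m.

1.18 m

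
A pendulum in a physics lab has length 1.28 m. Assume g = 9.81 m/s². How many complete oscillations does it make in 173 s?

T = 2π√(L/g) = 2π√(1.28/9.81) = 2.270 s.
Number of complete oscillations = ⌊173/2.270⌋ = ⌊76.22⌋ = 76.

76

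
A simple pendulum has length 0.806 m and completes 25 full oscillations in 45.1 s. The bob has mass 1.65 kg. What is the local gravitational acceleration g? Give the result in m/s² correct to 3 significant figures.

9.78 m/s²

T = 45.1/25 = 1.804 s.
From T = 2π√(L/g), g = 4π²L/T² = 4π² × 0.806/1.804² = 9.78 m/s².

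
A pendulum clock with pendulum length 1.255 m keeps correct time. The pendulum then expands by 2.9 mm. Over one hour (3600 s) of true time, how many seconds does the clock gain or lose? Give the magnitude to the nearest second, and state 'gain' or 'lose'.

T ∝ √L, so T'/T = √(1.25790/1.255) = 1.00115.
In 3600 s of true time the clock registers 3600/1.00115 = 3595.8 s, so it loses 4 s.

lose 4 s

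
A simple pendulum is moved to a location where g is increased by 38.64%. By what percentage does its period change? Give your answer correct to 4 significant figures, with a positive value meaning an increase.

T ∝ 1/√g, so T'/T = 1/√(1.3864) = 0.84929.
Percentage change in T = (0.84929 − 1) × 100% = -15.07%.

-15.07%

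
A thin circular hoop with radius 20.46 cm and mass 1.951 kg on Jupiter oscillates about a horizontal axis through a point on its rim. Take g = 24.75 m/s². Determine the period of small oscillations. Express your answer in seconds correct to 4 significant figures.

0.8079 s

I_cm = mr² = 0.081671 kg·m². The pivot is at distance d = 0.2046 m from the centre of mass.
By the parallel-axis theorem, I = I_cm + md² = 0.081671 + 0.081671 = 0.16334 kg·m².
T = 2π√(I/(mgd)) = 2π√(0.16334/(1.951 × 24.75 × 0.2046)) = 0.8079 s.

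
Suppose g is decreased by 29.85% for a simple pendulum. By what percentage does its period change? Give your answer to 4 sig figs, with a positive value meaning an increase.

T ∝ 1/√g, so T'/T = 1/√(0.70150) = 1.1940.
Percentage change in T = (1.1940 − 1) × 100% = 19.40%.

19.40%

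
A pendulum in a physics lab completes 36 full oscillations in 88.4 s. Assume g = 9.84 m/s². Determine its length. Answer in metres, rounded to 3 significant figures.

1.50 m

T = 88.4/36 = 2.456 s.
From T = 2π√(L/g), L = gT²/(4π²) = 9.84 × 2.456²/(4π²) = 1.50 m.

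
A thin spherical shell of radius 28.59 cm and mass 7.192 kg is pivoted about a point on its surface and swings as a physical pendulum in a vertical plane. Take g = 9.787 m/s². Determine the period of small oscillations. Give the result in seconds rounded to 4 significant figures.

I_cm = (2/3)mr² = 0.39191 kg·m². The pivot is at distance d = 0.2859 m from the centre of mass.
By the parallel-axis theorem, I = I_cm + md² = 0.39191 + 0.58787 = 0.97978 kg·m².
T = 2π√(I/(mgd)) = 2π√(0.97978/(7.192 × 9.787 × 0.2859)) = 1.386 s.

1.386 s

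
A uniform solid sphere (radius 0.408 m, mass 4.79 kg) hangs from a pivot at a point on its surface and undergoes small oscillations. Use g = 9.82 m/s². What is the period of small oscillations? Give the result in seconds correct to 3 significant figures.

1.52 s

I_cm = (2/5)mr² = 0.3189 kg·m². The pivot is at distance d = 0.408 m from the centre of mass.
By the parallel-axis theorem, I = I_cm + md² = 0.3189 + 0.7974 = 1.116 kg·m².
T = 2π√(I/(mgd)) = 2π√(1.116/(4.79 × 9.82 × 0.408)) = 1.52 s.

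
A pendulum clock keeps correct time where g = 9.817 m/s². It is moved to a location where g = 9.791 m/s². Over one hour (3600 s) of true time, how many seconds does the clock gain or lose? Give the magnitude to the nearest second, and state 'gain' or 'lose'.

lose 5 s

The clock's period scales as T ∝ 1/√g, so T'/T = √(9.817/9.791) = 1.00133.
In 3600 s of true time the clock registers 3600/1.00133 = 3595.2 s, so it loses 5 s.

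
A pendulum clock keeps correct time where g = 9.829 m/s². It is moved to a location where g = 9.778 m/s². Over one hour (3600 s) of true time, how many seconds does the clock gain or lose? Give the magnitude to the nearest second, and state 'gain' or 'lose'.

lose 9 s

The clock's period scales as T ∝ 1/√g, so T'/T = √(9.829/9.778) = 1.00260.
In 3600 s of true time the clock registers 3600/1.00260 = 3590.6 s, so it loses 9 s.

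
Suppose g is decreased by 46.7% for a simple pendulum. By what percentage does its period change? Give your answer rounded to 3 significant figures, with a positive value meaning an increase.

T ∝ 1/√g, so T'/T = 1/√(0.5330) = 1.370.
Percentage change in T = (1.370 − 1) × 100% = 37.0%.

37.0%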